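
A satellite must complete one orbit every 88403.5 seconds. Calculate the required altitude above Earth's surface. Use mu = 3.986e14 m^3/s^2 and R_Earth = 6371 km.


T = 88403.5 s
r = (mu*T^2/(4*pi^2))^(1/3) = (3.986e14 * 88403.5^2 / (4*pi^2))^(1/3)
r = 4.2891591e+07 m = 42891.5913 km
alt = r - R_E = 42891.5913 - 6371 = 36520.5913 km

36520.5913 km


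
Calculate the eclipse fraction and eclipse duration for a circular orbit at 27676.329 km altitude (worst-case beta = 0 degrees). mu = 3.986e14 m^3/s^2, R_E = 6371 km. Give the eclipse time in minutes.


r = 34047.3290 km
T = 1042.0404 min
Eclipse fraction = arcsin(R_E/r)/pi = arcsin(6371.0000/34047.3290)/pi
= arcsin(0.1871219)/pi = 0.05991593
Eclipse duration = 0.05991593 * 1042.0404 = 62.4348 min

62.4348 minutes


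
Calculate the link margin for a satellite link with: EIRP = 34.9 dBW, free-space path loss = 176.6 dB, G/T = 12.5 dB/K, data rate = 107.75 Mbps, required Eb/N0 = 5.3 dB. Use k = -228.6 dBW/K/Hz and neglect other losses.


C/N0 = EIRP - FSPL + G/T - k = 34.9 - 176.6 + 12.5 - (-228.6)
C/N0 = 99.4000 dB-Hz
R_b = 107.75 Mbps = 1.0775e+08 bps -> 10*log10(R_b) = 80.3242 dB-Hz
Eb/N0 = C/N0 - 10*log10(R_b) = 99.4000 - 80.3242 = 19.0758 dB
Margin = Eb/N0 - Eb/N0_req = 19.0758 - 5.3 = 13.7758 dB (link closes)

13.7758 dB


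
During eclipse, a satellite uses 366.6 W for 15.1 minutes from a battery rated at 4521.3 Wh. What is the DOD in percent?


E_used = P * t / 60 = 366.6 * 15.1 / 60 = 92.2610 Wh
DOD = E_used / E_total * 100 = 92.2610 / 4521.3 * 100
DOD = 2.0406 %

2.0406 %


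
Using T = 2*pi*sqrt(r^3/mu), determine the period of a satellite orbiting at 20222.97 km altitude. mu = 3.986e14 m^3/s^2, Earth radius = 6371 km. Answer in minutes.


r = 26593.9700 km = 2.659397e+07 m
T = 2*pi*sqrt(r^3/mu) = 2*pi*sqrt(1.8808299e+22 / 3.986e14)
T = 43160.4519 s = 719.3409 min

719.3409 minutes


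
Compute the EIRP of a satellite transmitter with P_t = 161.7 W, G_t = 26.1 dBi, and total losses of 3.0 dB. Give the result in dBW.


Pt = 161.7 W = 22.0871 dBW
EIRP = Pt_dBW + Gt - losses = 22.0871 + 26.1 - 3.0 = 45.1871 dBW

45.1871 dBW


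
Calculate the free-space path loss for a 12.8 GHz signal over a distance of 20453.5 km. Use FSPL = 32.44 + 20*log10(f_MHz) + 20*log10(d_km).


f = 12.8 GHz = 12800.0000 MHz
d = 20453.5 km
FSPL = 32.44 + 20*log10(12800.0000) + 20*log10(20453.5)
FSPL = 32.44 + 82.1442 + 86.2154
FSPL = 200.7996 dB

200.7996 dB


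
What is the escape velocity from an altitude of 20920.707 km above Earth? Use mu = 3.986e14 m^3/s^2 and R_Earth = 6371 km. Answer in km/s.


r = 6371.0 + 20920.707 = 27291.7070 km = 2.7291707e+07 m
v_esc = sqrt(2*mu/r) = sqrt(2*3.986e14 / 2.7291707e+07)
v_esc = 5404.6590 m/s = 5.4047 km/s

5.4047 km/s


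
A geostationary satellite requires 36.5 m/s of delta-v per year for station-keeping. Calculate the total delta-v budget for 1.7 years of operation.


dV = rate * years = 36.5 * 1.7
dV = 62.0500 m/s

62.0500 m/s


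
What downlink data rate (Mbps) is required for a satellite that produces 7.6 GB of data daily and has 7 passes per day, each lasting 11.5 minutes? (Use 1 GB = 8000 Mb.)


total contact time = 7 * 11.5 * 60 = 4830.0000 s
data = 7.6 GB = 60800.0000 Mb
rate = 60800.0000 / 4830.0000 = 12.5880 Mbps

12.5880 Mbps


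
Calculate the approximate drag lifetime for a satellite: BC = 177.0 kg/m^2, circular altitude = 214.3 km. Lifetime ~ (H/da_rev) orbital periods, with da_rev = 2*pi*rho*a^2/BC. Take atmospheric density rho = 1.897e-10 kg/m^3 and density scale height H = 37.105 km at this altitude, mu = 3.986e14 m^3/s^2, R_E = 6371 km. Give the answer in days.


a = R_E + alt = 6585.3000 km = 6.5853e+06 m
da_rev = 2*pi*rho*a^2/BC = 2*pi*1.897e-10*(6.5853e+06)^2/177.0 = 292.028382 m per revolution
N = H/da_rev = 37105.0000 m / 292.028382 m = 127.0596 revolutions
P = 2*pi*sqrt(a^3/mu) = 5318.3213 s
lifetime = N*P = 127.0596 * 5318.3213 = 675743.6013 s = 7.8211 days

7.8211 days


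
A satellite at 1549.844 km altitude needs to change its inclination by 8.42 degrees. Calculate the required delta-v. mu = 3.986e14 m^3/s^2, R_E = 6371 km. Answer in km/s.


r = 7920.8440 km = 7.920844e+06 m
V = sqrt(mu/r) = 7093.8650 m/s
di = 8.42 deg = 0.1469567 rad
dV = 2*V*sin(di/2) = 2*7093.8650*sin(0.07347836)
dV = 1041.5533 m/s = 1.0416 km/s

1.0416 km/s


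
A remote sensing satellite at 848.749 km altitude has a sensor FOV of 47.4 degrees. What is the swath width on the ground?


FOV = 47.4 deg = 0.8272861 rad
swath = 2 * alt * tan(FOV/2) = 2 * 848.749 * tan(0.413643)
swath = 2 * 848.749 * 0.4389693
swath = 745.1495 km

745.1495 km


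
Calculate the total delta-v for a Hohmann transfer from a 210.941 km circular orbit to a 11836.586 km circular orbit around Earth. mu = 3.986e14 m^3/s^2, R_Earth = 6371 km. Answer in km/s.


r1 = 6581.9410 km = 6.581941e+06 m
r2 = 18207.5860 km = 1.8207586e+07 m
dv1 = sqrt(mu/r1)*(sqrt(2*r2/(r1+r2)) - 1) = 1649.8821 m/s
dv2 = sqrt(mu/r2)*(1 - sqrt(2*r1/(r1+r2))) = 1269.3103 m/s
total dv = |dv1| + |dv2| = 1649.8821 + 1269.3103 = 2919.1924 m/s = 2.9192 km/s

2.9192 km/s


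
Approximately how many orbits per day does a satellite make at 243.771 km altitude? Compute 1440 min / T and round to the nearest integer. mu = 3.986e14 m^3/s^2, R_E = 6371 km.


r = 6.614771e+06 m
T = 2*pi*sqrt(r^3/mu) = 5354.0626 s = 89.2344 min
revs/day = 1440 / 89.2344 = 16.1373
Rounded: 16 revolutions per day

16 revolutions per day


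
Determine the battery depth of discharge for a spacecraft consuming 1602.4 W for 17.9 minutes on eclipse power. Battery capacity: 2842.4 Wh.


E_used = P * t / 60 = 1602.4 * 17.9 / 60 = 478.0493 Wh
DOD = E_used / E_total * 100 = 478.0493 / 2842.4 * 100
DOD = 16.8185 %

16.8185 %


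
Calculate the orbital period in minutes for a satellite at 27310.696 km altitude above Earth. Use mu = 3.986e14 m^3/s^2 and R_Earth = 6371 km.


r = 33681.6960 km = 3.3681696e+07 m
T = 2*pi*sqrt(r^3/mu) = 2*pi*sqrt(3.8210424e+22 / 3.986e14)
T = 61517.9916 s = 1025.2999 min

1025.2999 minutes


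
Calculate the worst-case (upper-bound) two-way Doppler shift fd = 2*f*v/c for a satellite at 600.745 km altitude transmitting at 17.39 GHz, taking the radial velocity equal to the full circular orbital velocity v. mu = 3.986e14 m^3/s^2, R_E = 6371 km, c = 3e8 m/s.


r = 6.971745e+06 m
v = sqrt(mu/r) = 7561.3249 m/s (worst-case radial velocity)
f = 17.39 GHz = 1.739e+10 Hz
fd = 2*f*v/c = 2*1.739e+10*7561.3249/3.0e+08
fd = 876609.6015 Hz

876609.6015 Hz


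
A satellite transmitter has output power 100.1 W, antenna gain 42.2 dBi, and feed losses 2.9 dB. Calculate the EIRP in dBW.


Pt = 100.1 W = 20.0043 dBW
EIRP = Pt_dBW + Gt - losses = 20.0043 + 42.2 - 2.9 = 59.3043 dBW

59.3043 dBW


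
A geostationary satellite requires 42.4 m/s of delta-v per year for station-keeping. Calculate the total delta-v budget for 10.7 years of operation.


dV = rate * years = 42.4 * 10.7
dV = 453.6800 m/s

453.6800 m/s


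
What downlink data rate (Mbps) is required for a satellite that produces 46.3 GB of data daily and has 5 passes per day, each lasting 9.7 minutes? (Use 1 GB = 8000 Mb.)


total contact time = 5 * 9.7 * 60 = 2910.0000 s
data = 46.3 GB = 370400.0000 Mb
rate = 370400.0000 / 2910.0000 = 127.2852 Mbps

127.2852 Mbps


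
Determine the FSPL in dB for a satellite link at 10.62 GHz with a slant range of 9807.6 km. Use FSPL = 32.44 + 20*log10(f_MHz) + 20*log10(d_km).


f = 10.62 GHz = 10620.0000 MHz
d = 9807.6 km
FSPL = 32.44 + 20*log10(10620.0000) + 20*log10(9807.6)
FSPL = 32.44 + 80.5225 + 79.8313
FSPL = 192.7937 dB

192.7937 dB


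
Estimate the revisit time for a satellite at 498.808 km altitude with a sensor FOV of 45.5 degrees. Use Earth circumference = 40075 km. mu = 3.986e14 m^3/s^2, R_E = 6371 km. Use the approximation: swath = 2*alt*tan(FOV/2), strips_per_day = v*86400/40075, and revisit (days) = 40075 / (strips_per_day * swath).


swath = 2*498.808*tan(0.3970624) = 418.3351 km
v = sqrt(mu/r) = 7617.2173 m/s = 7.6172 km/s
strips/day = v*86400/40075 = 7.6172*86400/40075 = 16.4224
coverage/day = strips * swath = 16.4224 * 418.3351 = 6870.0654 km
revisit = 40075 / 6870.0654 = 5.8333 days

5.8333 days


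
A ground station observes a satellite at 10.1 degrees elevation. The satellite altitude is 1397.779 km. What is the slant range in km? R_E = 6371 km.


h = 1397.779 km, el = 10.1 deg
d = -R_E*sin(el) + sqrt((R_E*sin(el))^2 + 2*R_E*h + h^2)
d = -6371.0000*sin(0.1762783) + sqrt((6371.0000*0.1753667)^2 + 2*6371.0000*1397.779 + 1397.779^2)
d = 3466.6844 km

3466.6844 km


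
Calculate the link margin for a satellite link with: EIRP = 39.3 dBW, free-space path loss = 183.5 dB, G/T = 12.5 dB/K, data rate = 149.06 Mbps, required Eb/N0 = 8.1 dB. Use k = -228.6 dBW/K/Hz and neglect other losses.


C/N0 = EIRP - FSPL + G/T - k = 39.3 - 183.5 + 12.5 - (-228.6)
C/N0 = 96.9000 dB-Hz
R_b = 149.06 Mbps = 1.4906e+08 bps -> 10*log10(R_b) = 81.7336 dB-Hz
Eb/N0 = C/N0 - 10*log10(R_b) = 96.9000 - 81.7336 = 15.1664 dB
Margin = Eb/N0 - Eb/N0_req = 15.1664 - 8.1 = 7.0664 dB (link closes)

7.0664 dB


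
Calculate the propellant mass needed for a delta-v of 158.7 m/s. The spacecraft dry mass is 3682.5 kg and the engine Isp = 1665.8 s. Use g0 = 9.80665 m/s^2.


ve = Isp * g0 = 1665.8 * 9.80665 = 16335.917570 m/s
mass ratio = exp(dv/ve) = exp(158.7/16335.917570) = 1.00976213
m_prop = m_dry * (mr - 1) = 3682.5 * (1.00976213 - 1)
m_prop = 35.9490 kg

35.9490 kg


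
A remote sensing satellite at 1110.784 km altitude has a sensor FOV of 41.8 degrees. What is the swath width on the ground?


FOV = 41.8 deg = 0.7295476 rad
swath = 2 * alt * tan(FOV/2) = 2 * 1110.784 * tan(0.3647738)
swath = 2 * 1110.784 * 0.3818629
swath = 848.3343 km

848.3343 km


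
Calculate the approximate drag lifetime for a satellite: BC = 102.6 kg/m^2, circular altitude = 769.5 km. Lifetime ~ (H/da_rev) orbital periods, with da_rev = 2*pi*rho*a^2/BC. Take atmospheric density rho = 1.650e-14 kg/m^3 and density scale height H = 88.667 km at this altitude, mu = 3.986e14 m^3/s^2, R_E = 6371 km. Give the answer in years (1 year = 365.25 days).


a = R_E + alt = 7140.5000 km = 7.1405e+06 m
da_rev = 2*pi*rho*a^2/BC = 2*pi*1.650e-14*(7.1405e+06)^2/102.6 = 0.0515197443 m per revolution
N = H/da_rev = 88667.0000 m / 0.0515197443 m = 1.7210295e+06 revolutions
P = 2*pi*sqrt(a^3/mu) = 6004.8776 s
lifetime = N*P = 1.7210295e+06 * 6004.8776 = 1.0334571e+10 s = 119613.0955 days
years = 119613.0955 / 365.25 = 327.4828 years

327.4828 years


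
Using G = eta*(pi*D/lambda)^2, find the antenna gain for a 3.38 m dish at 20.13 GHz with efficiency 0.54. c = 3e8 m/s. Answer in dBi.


lambda = c/f = 3e8 / 2.013e+10 = 0.01490313 m
G = eta*(pi*D/lambda)^2 = 0.54*(pi*3.38/0.01490313)^2
G = 274139.7082 (linear)
G = 10*log10(274139.7082) = 54.3797 dBi

54.3797 dBi


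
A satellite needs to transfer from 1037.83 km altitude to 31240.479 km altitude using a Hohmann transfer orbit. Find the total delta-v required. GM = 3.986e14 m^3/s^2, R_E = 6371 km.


r1 = 7408.8300 km = 7.40883e+06 m
r2 = 37611.4790 km = 3.7611479e+07 m
dv1 = sqrt(mu/r1)*(sqrt(2*r2/(r1+r2)) - 1) = 2146.3387 m/s
dv2 = sqrt(mu/r2)*(1 - sqrt(2*r1/(r1+r2))) = 1387.7869 m/s
total dv = |dv1| + |dv2| = 2146.3387 + 1387.7869 = 3534.1257 m/s = 3.5341 km/s

3.5341 km/s


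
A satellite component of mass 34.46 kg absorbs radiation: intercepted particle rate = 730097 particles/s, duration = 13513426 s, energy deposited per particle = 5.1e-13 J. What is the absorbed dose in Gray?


Total energy deposited = rate * time * E_per
  = 730097 * 13513426 * 5.1e-13 = 5.0317 J
Dose = E_total / mass = 5.0317 / 34.46
Dose = 0.1460162 Gy

0.1460 Gy


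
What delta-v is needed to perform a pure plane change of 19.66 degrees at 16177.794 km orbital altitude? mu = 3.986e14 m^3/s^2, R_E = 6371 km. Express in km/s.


r = 22548.7940 km = 2.2548794e+07 m
V = sqrt(mu/r) = 4204.4287 m/s
di = 19.66 deg = 0.3431317 rad
dV = 2*V*sin(di/2) = 2*4204.4287*sin(0.1715659)
dV = 1435.6058 m/s = 1.4356 km/s

1.4356 km/s


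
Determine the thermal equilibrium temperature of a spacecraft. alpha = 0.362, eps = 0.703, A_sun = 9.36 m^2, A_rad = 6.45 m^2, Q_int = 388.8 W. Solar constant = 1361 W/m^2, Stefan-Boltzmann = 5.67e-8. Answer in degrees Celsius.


Numerator = alpha*S*A_sun + Q_int = 0.362*1361*9.36 + 388.8 = 5000.3035 W
Denominator = eps*sigma*A_rad = 0.703*5.67e-8*6.45 = 2.5709764e-07 W/K^4
T^4 = 1.9449044e+10 K^4
T = 373.4432 K = 100.2932 C

100.2932 degrees Celsius


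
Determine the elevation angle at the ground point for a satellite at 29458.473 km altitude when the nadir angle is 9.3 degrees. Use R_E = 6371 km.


r = R_E + alt = 35829.4730 km
Law of sines in the satellite / Earth-center / ground-point triangle:
  sin(nadir)/R_E = sin(90 + el)/r  =>  cos(el) = (r/R_E)*sin(nadir)
cos(el) = (35829.4730 / 6371.0000) * sin(9.3 deg) = 0.9088337
el = arccos(0.9088337) = 24.6553 deg
(Earth-central angle = 90 - nadir - el = 56.0447 deg)

24.6553 degrees


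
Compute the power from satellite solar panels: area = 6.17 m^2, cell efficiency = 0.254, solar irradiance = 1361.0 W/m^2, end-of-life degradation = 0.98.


P = area * eta * S * degradation
P = 6.17 * 0.254 * 1361.0 * 0.98
P = 2090.2733 W

2090.2733 W


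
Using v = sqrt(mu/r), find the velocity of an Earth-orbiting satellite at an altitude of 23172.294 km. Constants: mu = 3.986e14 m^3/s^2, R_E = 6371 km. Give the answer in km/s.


r = R_E + alt = 6371.0 + 23172.294 = 29543.2940 km = 2.9543294e+07 m
v = sqrt(mu/r) = sqrt(3.986e14 / 2.9543294e+07) = 3673.1544 m/s = 3.6732 km/s

3.6732 km/s


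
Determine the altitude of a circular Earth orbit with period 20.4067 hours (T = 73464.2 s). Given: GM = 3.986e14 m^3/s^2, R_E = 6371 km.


T = 73464.2 s
r = (mu*T^2/(4*pi^2))^(1/3) = (3.986e14 * 73464.2^2 / (4*pi^2))^(1/3)
r = 3.791197e+07 m = 37911.9703 km
alt = r - R_E = 37911.9703 - 6371 = 31540.9703 km

31540.9703 km


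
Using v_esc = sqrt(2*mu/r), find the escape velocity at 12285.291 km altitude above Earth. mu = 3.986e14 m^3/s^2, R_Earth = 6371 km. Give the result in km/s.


r = 6371.0 + 12285.291 = 18656.2910 km = 1.8656291e+07 m
v_esc = sqrt(2*mu/r) = sqrt(2*3.986e14 / 1.8656291e+07)
v_esc = 6536.8872 m/s = 6.5369 km/s

6.5369 km/s


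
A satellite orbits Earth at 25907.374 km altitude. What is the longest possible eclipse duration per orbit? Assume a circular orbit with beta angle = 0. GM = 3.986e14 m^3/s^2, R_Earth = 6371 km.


r = 32278.3740 km
T = 961.8945 min
Eclipse fraction = arcsin(R_E/r)/pi = arcsin(6371.0000/32278.3740)/pi
= arcsin(0.1973767)/pi = 0.06324222
Eclipse duration = 0.06324222 * 961.8945 = 60.8323 min

60.8323 minutes


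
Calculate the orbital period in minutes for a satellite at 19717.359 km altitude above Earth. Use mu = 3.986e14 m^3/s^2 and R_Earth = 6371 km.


r = 26088.3590 km = 2.6088359e+07 m
T = 2*pi*sqrt(r^3/mu) = 2*pi*sqrt(1.7755802e+22 / 3.986e14)
T = 41935.4555 s = 698.9243 min

698.9243 minutes


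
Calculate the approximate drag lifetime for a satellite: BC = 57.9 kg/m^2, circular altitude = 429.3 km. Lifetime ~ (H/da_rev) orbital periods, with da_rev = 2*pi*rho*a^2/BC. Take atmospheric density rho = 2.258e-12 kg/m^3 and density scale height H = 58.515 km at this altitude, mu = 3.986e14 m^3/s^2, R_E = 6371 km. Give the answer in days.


a = R_E + alt = 6800.3000 km = 6.8003e+06 m
da_rev = 2*pi*rho*a^2/BC = 2*pi*2.258e-12*(6.8003e+06)^2/57.9 = 11.331343 m per revolution
N = H/da_rev = 58515.0000 m / 11.331343 m = 5163.9951 revolutions
P = 2*pi*sqrt(a^3/mu) = 5580.8883 s
lifetime = N*P = 5163.9951 * 5580.8883 = 2.881968e+07 s = 333.5611 days

333.5611 days


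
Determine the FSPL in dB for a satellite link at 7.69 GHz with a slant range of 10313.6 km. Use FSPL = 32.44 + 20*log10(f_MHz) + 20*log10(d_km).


f = 7.69 GHz = 7690.0000 MHz
d = 10313.6 km
FSPL = 32.44 + 20*log10(7690.0000) + 20*log10(10313.6)
FSPL = 32.44 + 77.7185 + 80.2682
FSPL = 190.4267 dB

190.4267 dB


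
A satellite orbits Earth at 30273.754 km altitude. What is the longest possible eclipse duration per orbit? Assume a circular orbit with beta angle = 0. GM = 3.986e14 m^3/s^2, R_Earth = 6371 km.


r = 36644.7540 km
T = 1163.5303 min
Eclipse fraction = arcsin(R_E/r)/pi = arcsin(6371.0000/36644.7540)/pi
= arcsin(0.1738584)/pi = 0.05562352
Eclipse duration = 0.05562352 * 1163.5303 = 64.7196 min

64.7196 minutes


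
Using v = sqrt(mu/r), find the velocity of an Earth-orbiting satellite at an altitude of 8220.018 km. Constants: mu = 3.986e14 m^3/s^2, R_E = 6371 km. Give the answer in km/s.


r = R_E + alt = 6371.0 + 8220.018 = 14591.0180 km = 1.4591018e+07 m
v = sqrt(mu/r) = sqrt(3.986e14 / 1.4591018e+07) = 5226.6793 m/s = 5.2267 km/s

5.2267 km/s


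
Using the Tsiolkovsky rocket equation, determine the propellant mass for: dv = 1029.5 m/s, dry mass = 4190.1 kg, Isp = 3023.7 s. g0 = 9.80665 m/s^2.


ve = Isp * g0 = 3023.7 * 9.80665 = 29652.367605 m/s
mass ratio = exp(dv/ve) = exp(1029.5/29652.367605) = 1.03532872
m_prop = m_dry * (mr - 1) = 4190.1 * (1.03532872 - 1)
m_prop = 148.0309 kg

148.0309 kg


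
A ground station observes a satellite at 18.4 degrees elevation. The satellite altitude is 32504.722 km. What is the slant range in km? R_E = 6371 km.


h = 32504.722 km, el = 18.4 deg
d = -R_E*sin(el) + sqrt((R_E*sin(el))^2 + 2*R_E*h + h^2)
d = -6371.0000*sin(0.3211406) + sqrt((6371.0000*0.315649)^2 + 2*6371.0000*32504.722 + 32504.722^2)
d = 36391.8155 km

36391.8155 km


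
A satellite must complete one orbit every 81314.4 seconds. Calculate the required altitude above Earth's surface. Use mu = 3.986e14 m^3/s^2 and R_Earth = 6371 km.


T = 81314.4 s
r = (mu*T^2/(4*pi^2))^(1/3) = (3.986e14 * 81314.4^2 / (4*pi^2))^(1/3)
r = 4.0566807e+07 m = 40566.8071 km
alt = r - R_E = 40566.8071 - 6371 = 34195.8071 km

34195.8071 km


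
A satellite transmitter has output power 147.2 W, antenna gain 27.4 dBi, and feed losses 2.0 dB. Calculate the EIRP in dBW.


Pt = 147.2 W = 21.6791 dBW
EIRP = Pt_dBW + Gt - losses = 21.6791 + 27.4 - 2.0 = 47.0791 dBW

47.0791 dBW


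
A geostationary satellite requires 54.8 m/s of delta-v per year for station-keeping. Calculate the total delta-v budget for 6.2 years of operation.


dV = rate * years = 54.8 * 6.2
dV = 339.7600 m/s

339.7600 m/s


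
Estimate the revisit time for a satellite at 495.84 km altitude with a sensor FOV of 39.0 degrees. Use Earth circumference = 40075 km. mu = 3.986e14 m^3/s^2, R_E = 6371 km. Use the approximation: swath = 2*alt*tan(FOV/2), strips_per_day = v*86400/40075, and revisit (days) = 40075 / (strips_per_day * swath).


swath = 2*495.84*tan(0.3403392) = 351.1723 km
v = sqrt(mu/r) = 7618.8633 m/s = 7.6189 km/s
strips/day = v*86400/40075 = 7.6189*86400/40075 = 16.4259
coverage/day = strips * swath = 16.4259 * 351.1723 = 5768.3374 km
revisit = 40075 / 5768.3374 = 6.9474 days

6.9474 days


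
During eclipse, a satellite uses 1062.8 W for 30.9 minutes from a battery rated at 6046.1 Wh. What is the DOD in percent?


E_used = P * t / 60 = 1062.8 * 30.9 / 60 = 547.3420 Wh
DOD = E_used / E_total * 100 = 547.3420 / 6046.1 * 100
DOD = 9.0528 %

9.0528 %


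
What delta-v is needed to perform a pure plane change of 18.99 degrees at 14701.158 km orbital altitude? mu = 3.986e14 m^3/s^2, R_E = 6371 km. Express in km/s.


r = 21072.1580 km = 2.1072158e+07 m
V = sqrt(mu/r) = 4349.2477 m/s
di = 18.99 deg = 0.331438 rad
dV = 2*V*sin(di/2) = 2*4349.2477*sin(0.165719)
dV = 1434.9172 m/s = 1.4349 km/s

1.4349 km/s


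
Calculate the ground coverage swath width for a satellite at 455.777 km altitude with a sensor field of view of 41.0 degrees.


FOV = 41.0 deg = 0.715585 rad
swath = 2 * alt * tan(FOV/2) = 2 * 455.777 * tan(0.3577925)
swath = 2 * 455.777 * 0.3738847
swath = 340.8161 km

340.8161 km


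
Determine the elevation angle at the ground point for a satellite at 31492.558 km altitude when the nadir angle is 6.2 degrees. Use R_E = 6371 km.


r = R_E + alt = 37863.5580 km
Law of sines in the satellite / Earth-center / ground-point triangle:
  sin(nadir)/R_E = sin(90 + el)/r  =>  cos(el) = (r/R_E)*sin(nadir)
cos(el) = (37863.5580 / 6371.0000) * sin(6.2 deg) = 0.6418521
el = arccos(0.6418521) = 50.0699 deg
(Earth-central angle = 90 - nadir - el = 33.7301 deg)

50.0699 degrees


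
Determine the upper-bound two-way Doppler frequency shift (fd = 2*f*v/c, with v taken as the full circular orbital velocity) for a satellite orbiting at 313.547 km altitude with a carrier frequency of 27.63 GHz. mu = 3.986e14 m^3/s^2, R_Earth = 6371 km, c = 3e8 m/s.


r = 6.684547e+06 m
v = sqrt(mu/r) = 7722.0508 m/s (worst-case radial velocity)
f = 27.63 GHz = 2.763e+10 Hz
fd = 2*f*v/c = 2*2.763e+10*7722.0508/3.0e+08
fd = 1.4224018e+06 Hz

1.4224e+06 Hz


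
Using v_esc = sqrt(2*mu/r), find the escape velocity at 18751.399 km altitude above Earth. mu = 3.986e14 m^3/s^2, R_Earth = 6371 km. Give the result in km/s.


r = 6371.0 + 18751.399 = 25122.3990 km = 2.5122399e+07 m
v_esc = sqrt(2*mu/r) = sqrt(2*3.986e14 / 2.5122399e+07)
v_esc = 5633.1730 m/s = 5.6332 km/s

5.6332 km/s


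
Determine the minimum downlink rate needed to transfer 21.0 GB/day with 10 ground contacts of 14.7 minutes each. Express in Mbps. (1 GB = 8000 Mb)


total contact time = 10 * 14.7 * 60 = 8820.0000 s
data = 21.0 GB = 168000.0000 Mb
rate = 168000.0000 / 8820.0000 = 19.0476 Mbps

19.0476 Mbps


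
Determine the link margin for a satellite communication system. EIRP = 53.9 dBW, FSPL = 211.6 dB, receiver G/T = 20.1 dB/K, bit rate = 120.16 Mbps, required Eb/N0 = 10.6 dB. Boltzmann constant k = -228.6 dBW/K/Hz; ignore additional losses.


C/N0 = EIRP - FSPL + G/T - k = 53.9 - 211.6 + 20.1 - (-228.6)
C/N0 = 91.0000 dB-Hz
R_b = 120.16 Mbps = 1.2016e+08 bps -> 10*log10(R_b) = 80.7976 dB-Hz
Eb/N0 = C/N0 - 10*log10(R_b) = 91.0000 - 80.7976 = 10.2024 dB
Margin = Eb/N0 - Eb/N0_req = 10.2024 - 10.6 = -0.3975992 dB (negative margin: link does not close)

-0.3976 dB


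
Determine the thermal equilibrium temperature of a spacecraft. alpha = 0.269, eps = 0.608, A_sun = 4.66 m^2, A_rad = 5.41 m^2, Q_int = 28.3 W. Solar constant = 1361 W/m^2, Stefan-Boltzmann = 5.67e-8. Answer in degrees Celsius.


Numerator = alpha*S*A_sun + Q_int = 0.269*1361*4.66 + 28.3 = 1734.3679 W
Denominator = eps*sigma*A_rad = 0.608*5.67e-8*5.41 = 1.8650218e-07 W/K^4
T^4 = 9.2994515e+09 K^4
T = 310.5377 K = 37.3877 C

37.3877 degrees Celsius


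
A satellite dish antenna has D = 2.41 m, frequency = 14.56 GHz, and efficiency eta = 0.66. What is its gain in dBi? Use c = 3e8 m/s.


lambda = c/f = 3e8 / 1.456e+10 = 0.0206044 m
G = eta*(pi*D/lambda)^2 = 0.66*(pi*2.41/0.0206044)^2
G = 89116.4764 (linear)
G = 10*log10(89116.4764) = 49.4996 dBi

49.4996 dBi


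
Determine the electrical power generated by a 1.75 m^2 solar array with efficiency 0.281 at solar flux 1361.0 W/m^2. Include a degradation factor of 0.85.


P = area * eta * S * degradation
P = 1.75 * 0.281 * 1361.0 * 0.85
P = 568.8810 W

568.8810 W


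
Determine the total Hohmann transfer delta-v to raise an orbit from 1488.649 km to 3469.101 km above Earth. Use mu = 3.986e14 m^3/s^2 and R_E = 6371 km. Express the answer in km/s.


r1 = 7859.6490 km = 7.859649e+06 m
r2 = 9840.1010 km = 9.840101e+06 m
dv1 = sqrt(mu/r1)*(sqrt(2*r2/(r1+r2)) - 1) = 387.8520 m/s
dv2 = sqrt(mu/r2)*(1 - sqrt(2*r1/(r1+r2))) = 366.6304 m/s
total dv = |dv1| + |dv2| = 387.8520 + 366.6304 = 754.4824 m/s = 0.7544824 km/s

0.7545 km/s


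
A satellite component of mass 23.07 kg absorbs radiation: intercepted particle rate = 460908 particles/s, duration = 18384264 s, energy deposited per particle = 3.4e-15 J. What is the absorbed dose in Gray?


Total energy deposited = rate * time * E_per
  = 460908 * 18384264 * 3.4e-15 = 0.02880974 J
Dose = E_total / mass = 0.02880974 / 23.07
Dose = 0.001248797 Gy

0.0012 Gy


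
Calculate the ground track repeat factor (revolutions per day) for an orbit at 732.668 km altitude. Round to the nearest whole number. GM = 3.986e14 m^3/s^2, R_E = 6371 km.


r = 7.103668e+06 m
T = 2*pi*sqrt(r^3/mu) = 5958.4761 s = 99.3079 min
revs/day = 1440 / 99.3079 = 14.5004
Rounded: 15 revolutions per day

15 revolutions per day


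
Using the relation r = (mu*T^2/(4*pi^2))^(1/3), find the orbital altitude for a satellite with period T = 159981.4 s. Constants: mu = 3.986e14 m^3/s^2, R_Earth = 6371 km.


T = 159981.4 s
r = (mu*T^2/(4*pi^2))^(1/3) = (3.986e14 * 159981.4^2 / (4*pi^2))^(1/3)
r = 6.3695025e+07 m = 63695.0253 km
alt = r - R_E = 63695.0253 - 6371 = 57324.0253 km

57324.0253 km


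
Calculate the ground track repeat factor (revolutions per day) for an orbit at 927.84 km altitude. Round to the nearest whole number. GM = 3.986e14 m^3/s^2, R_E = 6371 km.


r = 7.29884e+06 m
T = 2*pi*sqrt(r^3/mu) = 6205.7173 s = 103.4286 min
revs/day = 1440 / 103.4286 = 13.9226
Rounded: 14 revolutions per day

14 revolutions per day


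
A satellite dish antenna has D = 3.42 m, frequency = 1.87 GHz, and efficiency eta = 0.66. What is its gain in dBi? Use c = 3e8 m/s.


lambda = c/f = 3e8 / 1.87e+09 = 0.1604278 m
G = eta*(pi*D/lambda)^2 = 0.66*(pi*3.42/0.1604278)^2
G = 2960.3059 (linear)
G = 10*log10(2960.3059) = 34.7134 dBi

34.7134 dBi


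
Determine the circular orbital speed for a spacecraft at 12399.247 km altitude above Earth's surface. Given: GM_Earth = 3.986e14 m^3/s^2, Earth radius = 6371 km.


r = R_E + alt = 6371.0 + 12399.247 = 18770.2470 km = 1.8770247e+07 m
v = sqrt(mu/r) = sqrt(3.986e14 / 1.8770247e+07) = 4608.2248 m/s = 4.6082 km/s

4.6082 km/s


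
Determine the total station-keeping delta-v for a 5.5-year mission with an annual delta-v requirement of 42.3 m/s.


dV = rate * years = 42.3 * 5.5
dV = 232.6500 m/s

232.6500 m/s


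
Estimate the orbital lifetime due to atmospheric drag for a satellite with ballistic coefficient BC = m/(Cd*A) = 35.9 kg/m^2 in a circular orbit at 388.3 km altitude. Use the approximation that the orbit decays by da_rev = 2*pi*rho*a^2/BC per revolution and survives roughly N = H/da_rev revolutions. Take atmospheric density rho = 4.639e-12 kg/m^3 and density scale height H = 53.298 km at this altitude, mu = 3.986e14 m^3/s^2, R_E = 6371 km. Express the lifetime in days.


a = R_E + alt = 6759.3000 km = 6.7593e+06 m
da_rev = 2*pi*rho*a^2/BC = 2*pi*4.639e-12*(6.7593e+06)^2/35.9 = 37.094817 m per revolution
N = H/da_rev = 53298.0000 m / 37.094817 m = 1436.8045 revolutions
P = 2*pi*sqrt(a^3/mu) = 5530.4925 s
lifetime = N*P = 1436.8045 * 5530.4925 = 7.9462364e+06 s = 91.9703 days

91.9703 days


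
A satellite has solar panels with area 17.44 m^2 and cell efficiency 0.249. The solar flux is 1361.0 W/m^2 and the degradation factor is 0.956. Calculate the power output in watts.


P = area * eta * S * degradation
P = 17.44 * 0.249 * 1361.0 * 0.956
P = 5650.1743 W

5650.1743 W


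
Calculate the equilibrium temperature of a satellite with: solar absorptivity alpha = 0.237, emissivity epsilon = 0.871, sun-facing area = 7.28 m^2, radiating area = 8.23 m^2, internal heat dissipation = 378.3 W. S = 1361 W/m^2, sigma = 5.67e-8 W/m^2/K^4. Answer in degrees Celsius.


Numerator = alpha*S*A_sun + Q_int = 0.237*1361*7.28 + 378.3 = 2726.5150 W
Denominator = eps*sigma*A_rad = 0.871*5.67e-8*8.23 = 4.0644431e-07 W/K^4
T^4 = 6.7082129e+09 K^4
T = 286.1882 K = 13.0382 C

13.0382 degrees Celsius


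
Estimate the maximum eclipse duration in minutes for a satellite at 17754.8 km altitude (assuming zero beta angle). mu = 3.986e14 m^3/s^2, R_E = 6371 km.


r = 24125.8000 km
T = 621.5593 min
Eclipse fraction = arcsin(R_E/r)/pi = arcsin(6371.0000/24125.8000)/pi
= arcsin(0.2640741)/pi = 0.08506636
Eclipse duration = 0.08506636 * 621.5593 = 52.8738 min

52.8738 minutes


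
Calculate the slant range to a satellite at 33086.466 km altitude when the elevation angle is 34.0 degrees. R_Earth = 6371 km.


h = 33086.466 km, el = 34.0 deg
d = -R_E*sin(el) + sqrt((R_E*sin(el))^2 + 2*R_E*h + h^2)
d = -6371.0000*sin(0.5934119) + sqrt((6371.0000*0.5591929)^2 + 2*6371.0000*33086.466 + 33086.466^2)
d = 35539.7378 km

35539.7378 km


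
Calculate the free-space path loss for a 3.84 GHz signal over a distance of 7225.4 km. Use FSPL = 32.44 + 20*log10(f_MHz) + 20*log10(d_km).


f = 3.84 GHz = 3840.0000 MHz
d = 7225.4 km
FSPL = 32.44 + 20*log10(3840.0000) + 20*log10(7225.4)
FSPL = 32.44 + 71.6866 + 77.1772
FSPL = 181.3039 dB

181.3039 dB


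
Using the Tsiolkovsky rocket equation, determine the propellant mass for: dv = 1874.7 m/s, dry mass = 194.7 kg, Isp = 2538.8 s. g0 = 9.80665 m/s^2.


ve = Isp * g0 = 2538.8 * 9.80665 = 24897.123020 m/s
mass ratio = exp(dv/ve) = exp(1874.7/24897.123020) = 1.07820525
m_prop = m_dry * (mr - 1) = 194.7 * (1.07820525 - 1)
m_prop = 15.2266 kg

15.2266 kg


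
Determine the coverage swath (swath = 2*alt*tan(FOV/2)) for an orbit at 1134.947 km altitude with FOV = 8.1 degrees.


FOV = 8.1 deg = 0.1413717 rad
swath = 2 * alt * tan(FOV/2) = 2 * 1134.947 * tan(0.07068583)
swath = 2 * 1134.947 * 0.0708038
swath = 160.7171 km

160.7171 km


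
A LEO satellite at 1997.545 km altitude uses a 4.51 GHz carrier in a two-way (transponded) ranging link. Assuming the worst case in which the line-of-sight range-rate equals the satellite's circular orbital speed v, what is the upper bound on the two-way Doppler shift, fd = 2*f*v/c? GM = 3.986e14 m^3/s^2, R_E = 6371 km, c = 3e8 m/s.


r = 8.368545e+06 m
v = sqrt(mu/r) = 6901.5028 m/s (worst-case radial velocity)
f = 4.51 GHz = 4.51e+09 Hz
fd = 2*f*v/c = 2*4.51e+09*6901.5028/3.0e+08
fd = 207505.1846 Hz

207505.1846 Hz


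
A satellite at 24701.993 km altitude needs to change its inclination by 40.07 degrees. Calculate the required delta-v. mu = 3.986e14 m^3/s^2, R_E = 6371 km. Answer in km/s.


r = 31072.9930 km = 3.1072993e+07 m
V = sqrt(mu/r) = 3581.6002 m/s
di = 40.07 deg = 0.6993534 rad
dV = 2*V*sin(di/2) = 2*3581.6002*sin(0.3496767)
dV = 2454.0702 m/s = 2.4541 km/s

2.4541 km/s


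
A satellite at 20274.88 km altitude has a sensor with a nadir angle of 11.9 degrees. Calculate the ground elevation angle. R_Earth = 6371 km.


r = R_E + alt = 26645.8800 km
Law of sines in the satellite / Earth-center / ground-point triangle:
  sin(nadir)/R_E = sin(90 + el)/r  =>  cos(el) = (r/R_E)*sin(nadir)
cos(el) = (26645.8800 / 6371.0000) * sin(11.9 deg) = 0.8624222
el = arccos(0.8624222) = 30.4104 deg
(Earth-central angle = 90 - nadir - el = 47.6896 deg)

30.4104 degrees


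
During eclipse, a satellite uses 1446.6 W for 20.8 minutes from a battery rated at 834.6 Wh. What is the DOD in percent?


E_used = P * t / 60 = 1446.6 * 20.8 / 60 = 501.4880 Wh
DOD = E_used / E_total * 100 = 501.4880 / 834.6 * 100
DOD = 60.0872 %

60.0872 %


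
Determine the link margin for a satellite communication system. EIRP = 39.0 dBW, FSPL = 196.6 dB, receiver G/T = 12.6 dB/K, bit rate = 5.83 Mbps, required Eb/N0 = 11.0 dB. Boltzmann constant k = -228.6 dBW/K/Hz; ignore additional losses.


C/N0 = EIRP - FSPL + G/T - k = 39.0 - 196.6 + 12.6 - (-228.6)
C/N0 = 83.6000 dB-Hz
R_b = 5.83 Mbps = 5.83e+06 bps -> 10*log10(R_b) = 67.6567 dB-Hz
Eb/N0 = C/N0 - 10*log10(R_b) = 83.6000 - 67.6567 = 15.9433 dB
Margin = Eb/N0 - Eb/N0_req = 15.9433 - 11.0 = 4.9433 dB (link closes)

4.9433 dB


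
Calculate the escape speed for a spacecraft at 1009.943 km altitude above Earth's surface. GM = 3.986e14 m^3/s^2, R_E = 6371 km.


r = 6371.0 + 1009.943 = 7380.9430 km = 7.380943e+06 m
v_esc = sqrt(2*mu/r) = sqrt(2*3.986e14 / 7.380943e+06)
v_esc = 10392.6839 m/s = 10.3927 km/s

10.3927 km/s


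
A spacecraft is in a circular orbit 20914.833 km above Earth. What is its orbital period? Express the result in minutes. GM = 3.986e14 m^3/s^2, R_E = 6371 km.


r = 27285.8330 km = 2.7285833e+07 m
T = 2*pi*sqrt(r^3/mu) = 2*pi*sqrt(2.0314758e+22 / 3.986e14)
T = 44855.6388 s = 747.5940 min

747.5940 minutes


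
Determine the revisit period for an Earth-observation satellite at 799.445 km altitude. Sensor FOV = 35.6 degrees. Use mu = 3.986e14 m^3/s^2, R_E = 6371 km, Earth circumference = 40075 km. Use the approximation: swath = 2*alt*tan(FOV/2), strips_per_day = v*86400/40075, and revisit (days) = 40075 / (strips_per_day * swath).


swath = 2*799.445*tan(0.3106686) = 513.3474 km
v = sqrt(mu/r) = 7455.8231 m/s = 7.4558 km/s
strips/day = v*86400/40075 = 7.4558*86400/40075 = 16.0744
coverage/day = strips * swath = 16.0744 * 513.3474 = 8251.7714 km
revisit = 40075 / 8251.7714 = 4.8565 days

4.8565 days


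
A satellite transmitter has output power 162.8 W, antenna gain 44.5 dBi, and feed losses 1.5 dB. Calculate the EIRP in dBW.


Pt = 162.8 W = 22.1165 dBW
EIRP = Pt_dBW + Gt - losses = 22.1165 + 44.5 - 1.5 = 65.1165 dBW

65.1165 dBW


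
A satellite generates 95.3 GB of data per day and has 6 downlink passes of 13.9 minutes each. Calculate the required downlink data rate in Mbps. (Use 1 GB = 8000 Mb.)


total contact time = 6 * 13.9 * 60 = 5004.0000 s
data = 95.3 GB = 762400.0000 Mb
rate = 762400.0000 / 5004.0000 = 152.3581 Mbps

152.3581 Mbps


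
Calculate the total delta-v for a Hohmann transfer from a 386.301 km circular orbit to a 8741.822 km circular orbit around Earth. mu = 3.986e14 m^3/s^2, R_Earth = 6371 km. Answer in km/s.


r1 = 6757.3010 km = 6.757301e+06 m
r2 = 15112.8220 km = 1.5112822e+07 m
dv1 = sqrt(mu/r1)*(sqrt(2*r2/(r1+r2)) - 1) = 1348.7264 m/s
dv2 = sqrt(mu/r2)*(1 - sqrt(2*r1/(r1+r2))) = 1098.5332 m/s
total dv = |dv1| + |dv2| = 1348.7264 + 1098.5332 = 2447.2596 m/s = 2.4473 km/s

2.4473 km/s


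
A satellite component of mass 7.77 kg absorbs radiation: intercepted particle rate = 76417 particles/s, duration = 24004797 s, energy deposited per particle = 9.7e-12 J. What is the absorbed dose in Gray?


Total energy deposited = rate * time * E_per
  = 76417 * 24004797 * 9.7e-12 = 17.7934 J
Dose = E_total / mass = 17.7934 / 7.77
Dose = 2.2900 Gy

2.2900 Gy


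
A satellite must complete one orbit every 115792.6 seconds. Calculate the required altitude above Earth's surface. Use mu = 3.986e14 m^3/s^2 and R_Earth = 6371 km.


T = 115792.6 s
r = (mu*T^2/(4*pi^2))^(1/3) = (3.986e14 * 115792.6^2 / (4*pi^2))^(1/3)
r = 5.1346761e+07 m = 51346.7614 km
alt = r - R_E = 51346.7614 - 6371 = 44975.7614 km

44975.7614 km


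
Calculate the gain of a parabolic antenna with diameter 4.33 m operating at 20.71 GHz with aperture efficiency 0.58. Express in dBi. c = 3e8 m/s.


lambda = c/f = 3e8 / 2.071e+10 = 0.01448576 m
G = eta*(pi*D/lambda)^2 = 0.58*(pi*4.33/0.01448576)^2
G = 511471.2419 (linear)
G = 10*log10(511471.2419) = 57.0882 dBi

57.0882 dBi


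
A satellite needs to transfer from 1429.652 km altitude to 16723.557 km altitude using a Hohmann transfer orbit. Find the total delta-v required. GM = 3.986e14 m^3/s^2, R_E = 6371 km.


r1 = 7800.6520 km = 7.800652e+06 m
r2 = 23094.5570 km = 2.3094557e+07 m
dv1 = sqrt(mu/r1)*(sqrt(2*r2/(r1+r2)) - 1) = 1592.0152 m/s
dv2 = sqrt(mu/r2)*(1 - sqrt(2*r1/(r1+r2))) = 1202.2329 m/s
total dv = |dv1| + |dv2| = 1592.0152 + 1202.2329 = 2794.2481 m/s = 2.7942 km/s

2.7942 km/s


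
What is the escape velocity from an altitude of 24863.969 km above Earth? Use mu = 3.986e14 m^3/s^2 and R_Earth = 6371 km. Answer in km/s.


r = 6371.0 + 24863.969 = 31234.9690 km = 3.1234969e+07 m
v_esc = sqrt(2*mu/r) = sqrt(2*3.986e14 / 3.1234969e+07)
v_esc = 5051.9972 m/s = 5.0520 km/s

5.0520 km/s


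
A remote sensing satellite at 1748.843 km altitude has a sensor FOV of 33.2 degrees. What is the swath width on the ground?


FOV = 33.2 deg = 0.5794493 rad
swath = 2 * alt * tan(FOV/2) = 2 * 1748.843 * tan(0.2897247)
swath = 2 * 1748.843 * 0.2981129
swath = 1042.7055 km

1042.7055 km


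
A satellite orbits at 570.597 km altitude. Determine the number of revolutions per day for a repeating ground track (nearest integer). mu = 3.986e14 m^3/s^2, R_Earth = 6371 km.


r = 6.941597e+06 m
T = 2*pi*sqrt(r^3/mu) = 5755.7287 s = 95.9288 min
revs/day = 1440 / 95.9288 = 15.0111
Rounded: 15 revolutions per day

15 revolutions per day


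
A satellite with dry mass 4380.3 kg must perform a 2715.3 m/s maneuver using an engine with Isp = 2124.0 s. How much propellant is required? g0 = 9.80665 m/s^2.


ve = Isp * g0 = 2124.0 * 9.80665 = 20829.324600 m/s
mass ratio = exp(dv/ve) = exp(2715.3/20829.324600) = 1.13923785
m_prop = m_dry * (mr - 1) = 4380.3 * (1.13923785 - 1)
m_prop = 609.9035 kg

609.9035 kg


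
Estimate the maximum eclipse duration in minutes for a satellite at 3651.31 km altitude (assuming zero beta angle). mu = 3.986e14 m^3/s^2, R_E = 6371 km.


r = 10022.3100 km
T = 166.4224 min
Eclipse fraction = arcsin(R_E/r)/pi = arcsin(6371.0000/10022.3100)/pi
= arcsin(0.6356818)/pi = 0.2192809
Eclipse duration = 0.2192809 * 166.4224 = 36.4933 min

36.4933 minutes


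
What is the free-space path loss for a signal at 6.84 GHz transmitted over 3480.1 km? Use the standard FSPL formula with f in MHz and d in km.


f = 6.84 GHz = 6840.0000 MHz
d = 3480.1 km
FSPL = 32.44 + 20*log10(6840.0000) + 20*log10(3480.1)
FSPL = 32.44 + 76.7011 + 70.8318
FSPL = 179.9730 dB

179.9730 dB


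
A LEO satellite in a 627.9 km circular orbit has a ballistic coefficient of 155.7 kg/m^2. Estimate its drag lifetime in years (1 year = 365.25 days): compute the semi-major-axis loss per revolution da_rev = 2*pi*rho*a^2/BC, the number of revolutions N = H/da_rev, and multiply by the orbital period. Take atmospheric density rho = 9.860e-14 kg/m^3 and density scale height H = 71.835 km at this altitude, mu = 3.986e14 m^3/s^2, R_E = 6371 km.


a = R_E + alt = 6998.9000 km = 6.9989e+06 m
da_rev = 2*pi*rho*a^2/BC = 2*pi*9.860e-14*(6.9989e+06)^2/155.7 = 0.194907139 m per revolution
N = H/da_rev = 71835.0000 m / 0.194907139 m = 368560.1268 revolutions
P = 2*pi*sqrt(a^3/mu) = 5827.1461 s
lifetime = N*P = 368560.1268 * 5827.1461 = 2.1476537e+09 s = 24857.1029 days
years = 24857.1029 / 365.25 = 68.0550 years

68.0550 years


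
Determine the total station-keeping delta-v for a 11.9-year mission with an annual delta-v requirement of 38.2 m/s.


dV = rate * years = 38.2 * 11.9
dV = 454.5800 m/s

454.5800 m/s


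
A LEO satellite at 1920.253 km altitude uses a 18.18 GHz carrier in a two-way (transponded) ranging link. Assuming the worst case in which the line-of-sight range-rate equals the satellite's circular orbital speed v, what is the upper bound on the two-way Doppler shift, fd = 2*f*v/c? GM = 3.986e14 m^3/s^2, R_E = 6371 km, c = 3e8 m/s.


r = 8.291253e+06 m
v = sqrt(mu/r) = 6933.5965 m/s (worst-case radial velocity)
f = 18.18 GHz = 1.818e+10 Hz
fd = 2*f*v/c = 2*1.818e+10*6933.5965/3.0e+08
fd = 840351.8941 Hz

840351.8941 Hz


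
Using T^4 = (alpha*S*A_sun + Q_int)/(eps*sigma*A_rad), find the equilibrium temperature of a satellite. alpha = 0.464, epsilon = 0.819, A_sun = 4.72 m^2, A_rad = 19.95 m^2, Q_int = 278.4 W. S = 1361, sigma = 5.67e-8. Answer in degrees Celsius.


Numerator = alpha*S*A_sun + Q_int = 0.464*1361*4.72 + 278.4 = 3259.0989 W
Denominator = eps*sigma*A_rad = 0.819*5.67e-8*19.95 = 9.2642413e-07 W/K^4
T^4 = 3.5179339e+09 K^4
T = 243.5409 K = -29.6091 C

-29.6091 degrees Celsius


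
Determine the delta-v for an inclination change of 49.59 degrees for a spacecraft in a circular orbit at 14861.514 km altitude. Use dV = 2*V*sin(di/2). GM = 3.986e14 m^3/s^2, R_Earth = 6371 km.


r = 21232.5140 km = 2.1232514e+07 m
V = sqrt(mu/r) = 4332.7930 m/s
di = 49.59 deg = 0.8655088 rad
dV = 2*V*sin(di/2) = 2*4332.7930*sin(0.4327544)
dV = 3634.1116 m/s = 3.6341 km/s

3.6341 km/s


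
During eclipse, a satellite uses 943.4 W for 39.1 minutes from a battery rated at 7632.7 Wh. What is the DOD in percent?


E_used = P * t / 60 = 943.4 * 39.1 / 60 = 614.7823 Wh
DOD = E_used / E_total * 100 = 614.7823 / 7632.7 * 100
DOD = 8.0546 %

8.0546 %


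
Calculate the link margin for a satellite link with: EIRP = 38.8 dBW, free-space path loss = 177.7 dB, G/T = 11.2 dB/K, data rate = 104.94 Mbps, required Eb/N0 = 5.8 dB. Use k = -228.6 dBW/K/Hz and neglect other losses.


C/N0 = EIRP - FSPL + G/T - k = 38.8 - 177.7 + 11.2 - (-228.6)
C/N0 = 100.9000 dB-Hz
R_b = 104.94 Mbps = 1.0494e+08 bps -> 10*log10(R_b) = 80.2094 dB-Hz
Eb/N0 = C/N0 - 10*log10(R_b) = 100.9000 - 80.2094 = 20.6906 dB
Margin = Eb/N0 - Eb/N0_req = 20.6906 - 5.8 = 14.8906 dB (link closes)

14.8906 dB
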